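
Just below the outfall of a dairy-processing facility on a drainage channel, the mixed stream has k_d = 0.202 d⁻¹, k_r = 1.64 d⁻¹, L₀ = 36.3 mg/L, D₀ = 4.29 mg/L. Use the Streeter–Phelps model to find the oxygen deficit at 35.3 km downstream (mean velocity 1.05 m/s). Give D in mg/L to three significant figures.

Travel time t = x/v = 35.3 km / (1.05 m/s) = 35300 m / 1.05 m/s = 33620 s = 0.3891 d.
k_d L₀/(k_r−k_d) = 0.202×36.3/(1.64−0.202) = 7.333/1.438 = 5.099 mg/L.
e^(−k_d t) = e^(−0.202×0.3891) = 0.9244; e^(−k_r t) = e^(−1.64×0.3891) = 0.5283.
D = 5.099 × (0.9244 − 0.5283) + 4.29 × 0.5283 = 2.020 + 2.266 = 4.286 mg/L.

D ≈ 4.29 mg/L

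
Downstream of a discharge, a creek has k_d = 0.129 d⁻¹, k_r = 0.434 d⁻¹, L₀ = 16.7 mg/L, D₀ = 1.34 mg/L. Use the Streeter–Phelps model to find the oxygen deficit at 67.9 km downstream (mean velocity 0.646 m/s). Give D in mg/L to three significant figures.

D ≈ 2.66 mg/L

Travel time t = x/v = 67.9 km / (0.646 m/s) = 67900 m / 0.646 m/s = 105100 s = 1.217 d.
k_d L₀/(k_r−k_d) = 0.129×16.7/(0.434−0.129) = 2.154/0.3050 = 7.063 mg/L.
e^(−k_d t) = e^(−0.129×1.217) = 0.8548; e^(−k_r t) = e^(−0.434×1.217) = 0.5898.
D = 7.063 × (0.8548 − 0.5898) + 1.34 × 0.5898 = 1.872 + 0.7903 = 2.662 mg/L.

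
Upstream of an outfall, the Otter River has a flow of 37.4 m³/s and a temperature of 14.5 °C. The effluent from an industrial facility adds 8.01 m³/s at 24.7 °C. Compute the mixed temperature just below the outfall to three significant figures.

Flow-weighted mixing: C = (Q_r C_r + Q_w C_w)/(Q_r + Q_w)
= (37.4×14.5 + 8.01×24.7)/(37.4 + 8.01) = 740.1/45.41 = 16.30 °C.

16.3 °C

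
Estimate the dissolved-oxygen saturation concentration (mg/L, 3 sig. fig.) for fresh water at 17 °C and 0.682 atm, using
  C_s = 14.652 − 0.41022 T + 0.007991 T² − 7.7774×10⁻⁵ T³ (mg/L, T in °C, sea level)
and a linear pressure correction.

At sea level: C_s = 14.652 − 0.41022×17 + 0.007991×17² − 7.7774×10⁻⁵×17³ = 9.606 mg/L.
Pressure correction: C_s' = 9.606 × 0.682 = 6.551 mg/L.

C_s ≈ 6.55 mg/L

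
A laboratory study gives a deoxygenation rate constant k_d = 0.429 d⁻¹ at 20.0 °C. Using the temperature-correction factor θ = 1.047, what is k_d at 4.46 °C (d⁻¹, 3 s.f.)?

k_d(T₂) = k_d(T₁) · θ^(T₂−T₁) = 0.429 × 1.047^(4.46−20.0)
= 0.429 × 1.047^-15.5 = 0.429 × 0.4898 = 0.2101 d⁻¹.

k_d ≈ 0.210 d⁻¹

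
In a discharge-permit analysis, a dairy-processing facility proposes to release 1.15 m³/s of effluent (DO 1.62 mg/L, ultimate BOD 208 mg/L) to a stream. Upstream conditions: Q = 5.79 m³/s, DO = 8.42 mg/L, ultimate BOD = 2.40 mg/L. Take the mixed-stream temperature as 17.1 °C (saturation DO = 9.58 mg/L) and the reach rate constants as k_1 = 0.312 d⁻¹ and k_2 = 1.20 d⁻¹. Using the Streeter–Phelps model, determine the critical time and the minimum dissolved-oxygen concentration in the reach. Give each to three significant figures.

Mixed DO = (5.79×8.42 + 1.15×1.62)/(5.79+1.15) = 50.61/6.940 = 7.293 mg/L.
Mixed L₀ = (5.79×2.40 + 1.15×208)/(6.940) = 253.1/6.940 = 36.47 mg/L.
Initial deficit D₀ = C_s − DO₀ = 9.58 − 7.293 = 2.287 mg/L.
t_c = (1/0.8880) ln[(1.20/0.312)(1 − 2.287×0.8880/(0.312×36.47))] = 1.126 × ln(3.160) = 1.296 d.
D_c = (0.312/1.20) × 36.47 × e^(−0.312×1.296) = 0.2600 × 36.47 × 0.6675 = 6.329 mg/L.
Minimum DO = 9.58 − 6.329 = 3.251 mg/L.

t_c ≈ 1.30 d; minimum DO ≈ 3.25 mg/L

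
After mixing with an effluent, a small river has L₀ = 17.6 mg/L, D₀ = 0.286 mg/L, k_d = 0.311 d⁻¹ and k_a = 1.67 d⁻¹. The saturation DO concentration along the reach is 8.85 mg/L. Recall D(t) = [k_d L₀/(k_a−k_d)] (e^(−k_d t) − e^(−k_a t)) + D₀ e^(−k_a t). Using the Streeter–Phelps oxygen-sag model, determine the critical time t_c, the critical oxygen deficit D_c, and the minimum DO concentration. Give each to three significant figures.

t_c = [1/(k_a−k_d)] ln[(k_a/k_d)(1 − D₀(k_a−k_d)/(k_d L₀))]
= [1/(1.67−0.311)] ln[(1.67/0.311)(1 − 0.286×1.359/(0.311×17.6))]
= (1/1.359) ln[5.370 × 0.9290] = 0.7358 × ln(4.988) = 0.7358 × 1.607 = 1.183 d.
D_c = (k_d/k_a) L₀ e^(−k_d t_c) = (0.311/1.67) × 17.6 × e^(−0.311×1.183) = 0.1862 × 17.6 × 0.6923 = 2.269 mg/L.
Minimum DO = C_s − D_c = 8.85 − 2.269 = 6.581 mg/L.

t_c ≈ 1.18 d; D_c ≈ 2.27 mg/L; min DO ≈ 6.58 mg/L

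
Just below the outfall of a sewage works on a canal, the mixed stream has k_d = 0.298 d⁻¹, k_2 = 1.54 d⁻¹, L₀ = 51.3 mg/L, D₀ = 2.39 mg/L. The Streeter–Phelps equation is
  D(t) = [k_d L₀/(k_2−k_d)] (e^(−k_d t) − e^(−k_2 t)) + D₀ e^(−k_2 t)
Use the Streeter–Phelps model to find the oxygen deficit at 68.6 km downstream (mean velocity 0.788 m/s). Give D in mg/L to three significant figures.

Travel time t = x/v = 68.6 km / (0.788 m/s) = 68600 m / 0.788 m/s = 87060 s = 1.008 d.
k_d L₀/(k_2−k_d) = 0.298×51.3/(1.54−0.298) = 15.29/1.242 = 12.31 mg/L.
e^(−k_d t) = e^(−0.298×1.008) = 0.7406; e^(−k_2 t) = e^(−1.54×1.008) = 0.2119.
D = 12.31 × (0.7406 − 0.2119) + 2.39 × 0.2119 = 6.508 + 0.5064 = 7.014 mg/L.

D ≈ 7.01 mg/L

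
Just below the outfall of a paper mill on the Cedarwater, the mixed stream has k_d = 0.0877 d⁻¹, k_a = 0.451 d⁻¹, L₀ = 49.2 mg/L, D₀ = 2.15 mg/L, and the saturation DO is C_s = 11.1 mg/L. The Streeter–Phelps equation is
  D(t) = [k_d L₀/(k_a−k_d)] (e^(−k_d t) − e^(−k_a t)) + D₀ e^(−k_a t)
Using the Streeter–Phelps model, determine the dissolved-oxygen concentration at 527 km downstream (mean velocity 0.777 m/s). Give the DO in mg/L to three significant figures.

DO ≈ 5.42 mg/L

Travel time t = x/v = 527 km / (0.777 m/s) = 527000 m / 0.777 m/s = 678200 s = 7.850 d.
k_d L₀/(k_a−k_d) = 0.0877×49.2/(0.451−0.0877) = 4.315/0.3633 = 11.88 mg/L.
e^(−k_d t) = e^(−0.0877×7.850) = 0.5024; e^(−k_a t) = e^(−0.451×7.850) = 0.02900.
D = 11.88 × (0.5024 − 0.02900) + 2.15 × 0.02900 = 5.622 + 0.06235 = 5.684 mg/L.
DO = C_s − D = 11.1 − 5.684 = 5.416 mg/L.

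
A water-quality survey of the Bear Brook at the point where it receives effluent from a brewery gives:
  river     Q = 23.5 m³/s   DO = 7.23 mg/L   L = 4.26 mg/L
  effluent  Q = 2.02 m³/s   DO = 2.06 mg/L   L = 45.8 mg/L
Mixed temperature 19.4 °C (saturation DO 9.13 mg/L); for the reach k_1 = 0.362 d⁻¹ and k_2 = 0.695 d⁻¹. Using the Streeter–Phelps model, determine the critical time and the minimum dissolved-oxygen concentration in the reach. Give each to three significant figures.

t_c ≈ 0.966 d; minimum DO ≈ 6.36 mg/L

Mixed DO = (23.5×7.23 + 2.02×2.06)/(23.5+2.02) = 174.1/25.52 = 6.821 mg/L.
Mixed L₀ = (23.5×4.26 + 2.02×45.8)/(25.52) = 192.6/25.52 = 7.548 mg/L.
Initial deficit D₀ = C_s − DO₀ = 9.13 − 6.821 = 2.309 mg/L.
t_c = (1/0.3330) ln[(0.695/0.362)(1 − 2.309×0.3330/(0.362×7.548))] = 3.003 × ln(1.380) = 0.9663 d.
D_c = (0.362/0.695) × 7.548 × e^(−0.362×0.9663) = 0.5209 × 7.548 × 0.7048 = 2.771 mg/L.
Minimum DO = 9.13 − 2.771 = 6.359 mg/L.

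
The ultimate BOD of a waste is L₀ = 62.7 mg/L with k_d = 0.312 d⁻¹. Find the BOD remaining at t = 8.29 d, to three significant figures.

L ≈ 4.72 mg/L

L_t = L₀ e^(−k_d t) = 62.7 × e^(−0.312×8.29) = 62.7 × 0.07528 = 4.720 mg/L.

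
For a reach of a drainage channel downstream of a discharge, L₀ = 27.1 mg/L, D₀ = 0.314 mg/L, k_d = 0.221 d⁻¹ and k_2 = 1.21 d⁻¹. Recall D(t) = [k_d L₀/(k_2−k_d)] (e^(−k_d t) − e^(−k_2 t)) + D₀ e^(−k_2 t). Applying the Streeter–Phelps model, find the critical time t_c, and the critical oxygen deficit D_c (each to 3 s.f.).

With k_2/k_d = 5.475 and 1 − D₀(k_2−k_d)/(k_d L₀) = 0.9481,
t_c = ln(5.475 × 0.9481) / (1.21 − 0.221) = ln(5.191) / 0.9890 = 1.647/0.9890 = 1.665 d.
D_c = (k_d/k_2) L₀ e^(−k_d t_c) = (0.221/1.21) × 27.1 × e^(−0.221×1.665) = 0.1826 × 27.1 × 0.6921 = 3.426 mg/L.

t_c ≈ 1.67 d; D_c ≈ 3.43 mg/L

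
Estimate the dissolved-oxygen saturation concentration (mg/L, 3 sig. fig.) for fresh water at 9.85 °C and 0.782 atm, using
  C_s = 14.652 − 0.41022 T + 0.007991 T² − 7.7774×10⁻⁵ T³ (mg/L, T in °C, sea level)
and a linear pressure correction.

At sea level: C_s = 14.652 − 0.41022×9.85 + 0.007991×9.85² − 7.7774×10⁻⁵×9.85³ = 11.31 mg/L.
Pressure correction: C_s' = 11.31 × 0.782 = 8.846 mg/L.

C_s ≈ 8.85 mg/L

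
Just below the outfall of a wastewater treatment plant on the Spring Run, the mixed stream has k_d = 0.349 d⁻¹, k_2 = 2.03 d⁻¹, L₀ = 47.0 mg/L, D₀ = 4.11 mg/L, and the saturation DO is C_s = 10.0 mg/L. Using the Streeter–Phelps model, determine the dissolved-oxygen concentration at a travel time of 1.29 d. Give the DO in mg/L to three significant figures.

k_d L₀/(k_2−k_d) = 0.349×47.0/(2.03−0.349) = 16.40/1.681 = 9.758 mg/L.
e^(−k_d t) = e^(−0.349×1.290) = 0.6375; e^(−k_2 t) = e^(−2.03×1.290) = 0.07290.
D = 9.758 × (0.6375 − 0.07290) + 4.11 × 0.07290 = 5.509 + 0.2996 = 5.809 mg/L.
DO = C_s − D = 10.0 − 5.809 = 4.191 mg/L.

DO ≈ 4.19 mg/L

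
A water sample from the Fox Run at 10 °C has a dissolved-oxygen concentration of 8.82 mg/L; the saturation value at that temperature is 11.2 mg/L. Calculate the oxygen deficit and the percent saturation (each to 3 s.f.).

D ≈ 2.38 mg/L; 78.8 % saturation

D = C_s − C = 11.2 − 8.82 = 2.38 mg/L.
% saturation = 8.82/11.2 × 100 = 78.8 %.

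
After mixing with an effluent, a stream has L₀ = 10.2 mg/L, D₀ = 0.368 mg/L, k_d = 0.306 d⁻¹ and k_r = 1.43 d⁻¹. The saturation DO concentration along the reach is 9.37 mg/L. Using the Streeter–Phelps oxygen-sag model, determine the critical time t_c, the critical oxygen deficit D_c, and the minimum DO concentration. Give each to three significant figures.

t_c ≈ 1.25 d; D_c ≈ 1.49 mg/L; min DO ≈ 7.88 mg/L

t_c = [1/(k_r−k_d)] ln[(k_r/k_d)(1 − D₀(k_r−k_d)/(k_d L₀))]
= [1/(1.43−0.306)] ln[(1.43/0.306)(1 − 0.368×1.124/(0.306×10.2))]
= (1/1.124) ln[4.673 × 0.8675] = 0.8897 × ln(4.054) = 0.8897 × 1.400 = 1.245 d.
D_c = (k_d/k_r) L₀ e^(−k_d t_c) = (0.306/1.43) × 10.2 × e^(−0.306×1.245) = 0.2140 × 10.2 × 0.6831 = 1.491 mg/L.
Minimum DO = C_s − D_c = 9.37 − 1.491 = 7.879 mg/L.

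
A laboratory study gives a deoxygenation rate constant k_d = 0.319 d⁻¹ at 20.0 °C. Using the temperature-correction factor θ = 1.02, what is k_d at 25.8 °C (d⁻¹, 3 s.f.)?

k_d ≈ 0.358 d⁻¹

k_d(T₂) = k_d(T₁) · θ^(T₂−T₁) = 0.319 × 1.02^(25.8−20.0)
= 0.319 × 1.02^5.80 = 0.319 × 1.122 = 0.3578 d⁻¹.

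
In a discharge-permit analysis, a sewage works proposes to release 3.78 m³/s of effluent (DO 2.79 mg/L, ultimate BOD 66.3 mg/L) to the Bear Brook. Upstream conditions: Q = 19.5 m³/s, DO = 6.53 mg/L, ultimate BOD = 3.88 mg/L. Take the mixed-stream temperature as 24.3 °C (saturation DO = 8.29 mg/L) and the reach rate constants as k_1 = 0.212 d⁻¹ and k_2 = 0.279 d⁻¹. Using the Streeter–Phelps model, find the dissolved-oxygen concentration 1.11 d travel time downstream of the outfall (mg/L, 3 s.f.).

Mixed DO = (19.5×6.53 + 3.78×2.79)/(19.5+3.78) = 137.9/23.28 = 5.923 mg/L.
Mixed L₀ = (19.5×3.88 + 3.78×66.3)/(23.28) = 326.3/23.28 = 14.02 mg/L.
Initial deficit D₀ = C_s − DO₀ = 8.29 − 5.923 = 2.367 mg/L.
D(1.11) = [0.212×14.02/(0.279−0.212)](e^(−0.212×1.11) − e^(−0.279×1.11)) + 2.367 e^(−0.279×1.11)
= 44.35 × (0.7903 − 0.7337) + 2.367 × 0.7337 = 4.249 mg/L.
DO = 8.29 − 4.249 = 4.041 mg/L.

DO ≈ 4.04 mg/L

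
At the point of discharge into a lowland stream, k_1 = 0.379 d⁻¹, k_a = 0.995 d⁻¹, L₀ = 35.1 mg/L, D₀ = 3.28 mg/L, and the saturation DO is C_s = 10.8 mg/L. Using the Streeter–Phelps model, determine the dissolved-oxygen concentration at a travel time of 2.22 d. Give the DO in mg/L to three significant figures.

k_1 L₀/(k_a−k_1) = 0.379×35.1/(0.995−0.379) = 13.30/0.6160 = 21.60 mg/L.
e^(−k_1 t) = e^(−0.379×2.220) = 0.4311; e^(−k_a t) = e^(−0.995×2.220) = 0.1098.
D = 21.60 × (0.4311 − 0.1098) + 3.28 × 0.1098 = 6.939 + 0.3602 = 7.299 mg/L.
DO = C_s − D = 10.8 − 7.299 = 3.501 mg/L.

DO ≈ 3.50 mg/L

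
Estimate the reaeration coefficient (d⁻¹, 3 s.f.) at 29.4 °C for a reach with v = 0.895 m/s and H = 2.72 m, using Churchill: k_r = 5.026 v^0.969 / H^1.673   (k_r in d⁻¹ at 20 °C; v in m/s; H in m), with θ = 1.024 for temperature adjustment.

k_r ≈ 1.06 d⁻¹

k_r(20) = 5.026 × 0.895^0.969 / 2.72^1.673 = 5.026 × 0.8981 / 5.334 = 0.8463 d⁻¹.
k_r(29.4) = 0.8463 × 1.024^(29.4−20) = 0.8463 × 1.250 = 1.058 d⁻¹.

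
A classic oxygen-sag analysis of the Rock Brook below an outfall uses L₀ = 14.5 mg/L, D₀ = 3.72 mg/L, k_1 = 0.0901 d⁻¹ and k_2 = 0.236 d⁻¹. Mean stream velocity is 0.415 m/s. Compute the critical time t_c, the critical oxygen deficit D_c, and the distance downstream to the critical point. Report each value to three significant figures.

t_c ≈ 2.92 d; D_c ≈ 4.26 mg/L; x_c ≈ 105 km

At the critical point dD/dt = 0, so k_1 L₀ e^(−k_1 t) = k_2 D. Substituting D(t) from the Streeter–Phelps equation and solving for t gives
t_c = ln[(k_2/k_1)(1 − D₀(k_2−k_1)/(k_1 L₀))] / (k_2−k_1).
Here k_2−k_1 = 0.1459 d⁻¹ and 1 − D₀(k_2−k_1)/(k_1 L₀) = 1 − 3.72×0.1459/(0.0901×14.5) = 0.5846, so
t_c = ln(2.619 × 0.5846) / 0.1459 = 0.4260 / 0.1459 = 2.920 d.
D_c = (k_1/k_2) L₀ e^(−k_1 t_c) = (0.0901/0.236) × 14.5 × e^(−0.0901×2.920) = 0.3818 × 14.5 × 0.7687 = 4.255 mg/L.
x_c = v t_c = 0.415 m/s × 2.920 d × 86400 s/d = 104700 m ≈ 105 km.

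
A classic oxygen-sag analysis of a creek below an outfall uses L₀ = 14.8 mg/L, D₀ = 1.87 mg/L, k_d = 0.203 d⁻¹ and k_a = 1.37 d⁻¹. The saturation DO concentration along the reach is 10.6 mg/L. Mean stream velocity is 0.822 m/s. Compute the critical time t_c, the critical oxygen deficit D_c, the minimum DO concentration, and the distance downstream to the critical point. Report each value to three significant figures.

t_c = [1/(k_a−k_d)] ln[(k_a/k_d)(1 − D₀(k_a−k_d)/(k_d L₀))]
= [1/(1.37−0.203)] ln[(1.37/0.203)(1 − 1.87×1.167/(0.203×14.8))]
= (1/1.167) ln[6.749 × 0.2736] = 0.8569 × ln(1.847) = 0.8569 × 0.6134 = 0.5256 d.
D_c = (k_d/k_a) L₀ e^(−k_d t_c) = (0.203/1.37) × 14.8 × e^(−0.203×0.5256) = 0.1482 × 14.8 × 0.8988 = 1.971 mg/L.
Minimum DO = C_s − D_c = 10.6 − 1.971 = 8.629 mg/L.
x_c = v t_c = 0.822 m/s × 0.5256 d × 86400 s/d = 37330 m ≈ 37.3 km.

t_c ≈ 0.526 d; D_c ≈ 1.97 mg/L; min DO ≈ 8.63 mg/L; x_c ≈ 37.3 km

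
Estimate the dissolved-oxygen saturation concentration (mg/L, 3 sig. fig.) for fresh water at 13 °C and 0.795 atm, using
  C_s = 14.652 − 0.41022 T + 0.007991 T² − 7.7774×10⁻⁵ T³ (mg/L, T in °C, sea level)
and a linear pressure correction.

At sea level: C_s = 14.652 − 0.41022×13 + 0.007991×13² − 7.7774×10⁻⁵×13³ = 10.50 mg/L.
Pressure correction: C_s' = 10.50 × 0.795 = 8.347 mg/L.

C_s ≈ 8.35 mg/L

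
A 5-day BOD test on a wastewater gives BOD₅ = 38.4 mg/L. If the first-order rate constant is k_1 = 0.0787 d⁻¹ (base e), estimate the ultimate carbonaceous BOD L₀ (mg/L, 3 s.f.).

BOD₅ = L₀(1 − e^(−5k_1)) ⇒ L₀ = BOD₅ / (1 − e^(−5×0.0787))
= 38.4 / (1 − 0.6747) = 38.4 / 0.3253 = 118.0 mg/L.

L₀ ≈ 118 mg/L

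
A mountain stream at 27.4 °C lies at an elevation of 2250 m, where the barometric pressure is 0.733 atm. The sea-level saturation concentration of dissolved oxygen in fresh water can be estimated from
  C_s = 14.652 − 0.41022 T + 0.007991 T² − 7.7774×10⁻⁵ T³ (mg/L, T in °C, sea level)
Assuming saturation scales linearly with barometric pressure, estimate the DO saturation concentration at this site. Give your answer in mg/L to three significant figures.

C_s ≈ 5.73 mg/L

At sea level: C_s = 14.652 − 0.41022×27.4 + 0.007991×27.4² − 7.7774×10⁻⁵×27.4³ = 7.811 mg/L.
Pressure correction: C_s' = 7.811 × 0.733 = 5.726 mg/L.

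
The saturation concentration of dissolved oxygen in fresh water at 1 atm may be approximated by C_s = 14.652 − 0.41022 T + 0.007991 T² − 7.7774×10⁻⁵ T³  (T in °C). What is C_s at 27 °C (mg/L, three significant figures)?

C_s = 14.652 − 0.41022×27 + 0.007991×27² − 7.7774×10⁻⁵×27³ = 7.871 mg/L.

C_s ≈ 7.87 mg/L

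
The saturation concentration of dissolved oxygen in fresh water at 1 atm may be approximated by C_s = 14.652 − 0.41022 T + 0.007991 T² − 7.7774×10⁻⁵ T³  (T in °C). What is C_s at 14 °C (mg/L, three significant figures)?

C_s ≈ 10.3 mg/L

C_s = 14.652 − 0.41022×14 + 0.007991×14² − 7.7774×10⁻⁵×14³ = 10.26 mg/L.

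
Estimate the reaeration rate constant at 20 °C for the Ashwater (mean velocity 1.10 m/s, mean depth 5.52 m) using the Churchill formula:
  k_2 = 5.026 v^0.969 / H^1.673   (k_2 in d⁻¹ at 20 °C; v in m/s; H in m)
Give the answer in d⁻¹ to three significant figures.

k_2 = 5.026 × 1.10^0.969 / 5.52^1.673 = 5.026 × 1.097 / 17.43 = 0.3163 d⁻¹.

k_2 ≈ 0.316 d⁻¹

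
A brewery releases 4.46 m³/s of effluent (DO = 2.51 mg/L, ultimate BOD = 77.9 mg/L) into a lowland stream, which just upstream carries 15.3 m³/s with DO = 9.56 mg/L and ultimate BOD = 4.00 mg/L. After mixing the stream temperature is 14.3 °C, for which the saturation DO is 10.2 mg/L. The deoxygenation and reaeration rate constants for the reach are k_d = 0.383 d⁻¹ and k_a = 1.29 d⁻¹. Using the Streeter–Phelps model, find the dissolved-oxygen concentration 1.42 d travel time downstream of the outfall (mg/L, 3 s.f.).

Mixed DO = (15.3×9.56 + 4.46×2.51)/(15.3+4.46) = 157.5/19.76 = 7.969 mg/L.
Mixed L₀ = (15.3×4.00 + 4.46×77.9)/(19.76) = 408.6/19.76 = 20.68 mg/L.
Initial deficit D₀ = C_s − DO₀ = 10.2 − 7.969 = 2.231 mg/L.
D(1.42) = [0.383×20.68/(1.29−0.383)](e^(−0.383×1.42) − e^(−1.29×1.42)) + 2.231 e^(−1.29×1.42)
= 8.733 × (0.5805 − 0.1601) + 2.231 × 0.1601 = 4.028 mg/L.
DO = 10.2 − 4.028 = 6.172 mg/L.

DO ≈ 6.17 mg/L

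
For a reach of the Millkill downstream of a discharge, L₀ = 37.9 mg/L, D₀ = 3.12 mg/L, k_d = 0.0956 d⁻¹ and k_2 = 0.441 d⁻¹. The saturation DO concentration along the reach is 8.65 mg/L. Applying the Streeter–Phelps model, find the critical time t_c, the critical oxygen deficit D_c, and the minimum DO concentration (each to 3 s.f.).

At the critical point dD/dt = 0, so k_d L₀ e^(−k_d t) = k_2 D. Substituting D(t) from the Streeter–Phelps equation and solving for t gives
t_c = ln[(k_2/k_d)(1 − D₀(k_2−k_d)/(k_d L₀))] / (k_2−k_d).
Here k_2−k_d = 0.3454 d⁻¹ and 1 − D₀(k_2−k_d)/(k_d L₀) = 1 − 3.12×0.3454/(0.0956×37.9) = 0.7026, so
t_c = ln(4.613 × 0.7026) / 0.3454 = 1.176 / 0.3454 = 3.404 d.
L(t_c) = L₀ e^(−k_d t_c) = 37.9 × 0.7222 = 27.37 mg/L, and at the critical point k_2 D_c = k_d L, so D_c = (0.0956/0.441) × 27.37 = 5.934 mg/L.
Minimum DO = C_s − D_c = 8.65 − 5.934 = 2.716 mg/L.

t_c ≈ 3.40 d; D_c ≈ 5.93 mg/L; min DO ≈ 2.72 mg/L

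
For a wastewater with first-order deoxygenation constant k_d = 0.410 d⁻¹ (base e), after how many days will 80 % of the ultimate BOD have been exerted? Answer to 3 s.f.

y/L₀ = 1 − e^(−k_d t) = 0.80 ⇒ e^(−k_d t) = 0.200
t = −ln(0.200) / 0.410 = 1.609 / 0.410 = 3.925 d.

t ≈ 3.93 d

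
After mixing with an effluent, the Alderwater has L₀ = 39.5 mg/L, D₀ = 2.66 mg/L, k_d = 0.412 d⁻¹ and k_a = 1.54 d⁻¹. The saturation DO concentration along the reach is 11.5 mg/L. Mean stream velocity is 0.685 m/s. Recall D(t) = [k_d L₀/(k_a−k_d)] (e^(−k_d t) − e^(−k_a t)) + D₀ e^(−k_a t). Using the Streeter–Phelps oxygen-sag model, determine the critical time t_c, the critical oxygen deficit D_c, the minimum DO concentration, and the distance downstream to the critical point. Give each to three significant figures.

At the critical point dD/dt = 0, so k_d L₀ e^(−k_d t) = k_a D. Substituting D(t) from the Streeter–Phelps equation and solving for t gives
t_c = ln[(k_a/k_d)(1 − D₀(k_a−k_d)/(k_d L₀))] / (k_a−k_d).
Here k_a−k_d = 1.128 d⁻¹ and 1 − D₀(k_a−k_d)/(k_d L₀) = 1 − 2.66×1.128/(0.412×39.5) = 0.8156, so
t_c = ln(3.738 × 0.8156) / 1.128 = 1.115 / 1.128 = 0.9882 d.
L(t_c) = L₀ e^(−k_d t_c) = 39.5 × 0.6655 = 26.29 mg/L, and at the critical point k_a D_c = k_d L, so D_c = (0.412/1.54) × 26.29 = 7.033 mg/L.
Minimum DO = C_s − D_c = 11.5 − 7.033 = 4.467 mg/L.
x_c = v t_c = 0.685 m/s × 0.9882 d × 86400 s/d = 58490 m ≈ 58.5 km.

t_c ≈ 0.988 d; D_c ≈ 7.03 mg/L; min DO ≈ 4.47 mg/L; x_c ≈ 58.5 km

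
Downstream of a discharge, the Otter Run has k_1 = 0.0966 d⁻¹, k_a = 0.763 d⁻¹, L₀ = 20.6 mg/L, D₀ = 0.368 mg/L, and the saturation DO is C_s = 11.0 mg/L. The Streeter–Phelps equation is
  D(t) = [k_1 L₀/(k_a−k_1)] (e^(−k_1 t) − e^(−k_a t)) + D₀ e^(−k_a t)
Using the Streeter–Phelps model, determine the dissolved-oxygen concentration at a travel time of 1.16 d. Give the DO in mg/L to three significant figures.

DO ≈ 9.41 mg/L

k_1 L₀/(k_a−k_1) = 0.0966×20.6/(0.763−0.0966) = 1.990/0.6664 = 2.986 mg/L.
e^(−k_1 t) = e^(−0.0966×1.160) = 0.8940; e^(−k_a t) = e^(−0.763×1.160) = 0.4127.
D = 2.986 × (0.8940 − 0.4127) + 0.368 × 0.4127 = 1.437 + 0.1519 = 1.589 mg/L.
DO = C_s − D = 11.0 − 1.589 = 9.411 mg/L.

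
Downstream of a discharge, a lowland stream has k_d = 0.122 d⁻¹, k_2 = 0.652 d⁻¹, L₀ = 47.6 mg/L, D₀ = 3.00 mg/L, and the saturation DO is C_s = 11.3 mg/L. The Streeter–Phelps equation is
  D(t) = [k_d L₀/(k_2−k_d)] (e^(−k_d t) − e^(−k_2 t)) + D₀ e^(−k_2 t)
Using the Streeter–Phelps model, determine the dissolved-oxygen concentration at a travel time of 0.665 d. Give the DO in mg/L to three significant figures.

DO ≈ 6.35 mg/L

k_d L₀/(k_2−k_d) = 0.122×47.6/(0.652−0.122) = 5.807/0.5300 = 10.96 mg/L.
e^(−k_d t) = e^(−0.122×0.6650) = 0.9221; e^(−k_2 t) = e^(−0.652×0.6650) = 0.6482.
D = 10.96 × (0.9221 − 0.6482) + 3.00 × 0.6482 = 3.001 + 1.945 = 4.946 mg/L.
DO = C_s − D = 11.3 − 4.946 = 6.354 mg/L.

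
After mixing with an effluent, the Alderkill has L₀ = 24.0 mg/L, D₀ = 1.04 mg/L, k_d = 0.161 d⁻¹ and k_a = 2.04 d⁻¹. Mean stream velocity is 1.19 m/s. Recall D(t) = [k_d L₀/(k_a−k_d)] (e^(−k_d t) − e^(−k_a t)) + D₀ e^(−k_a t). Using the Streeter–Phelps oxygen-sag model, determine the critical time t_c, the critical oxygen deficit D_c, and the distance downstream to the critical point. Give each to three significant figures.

At the critical point dD/dt = 0, so k_d L₀ e^(−k_d t) = k_a D. Substituting D(t) from the Streeter–Phelps equation and solving for t gives
t_c = ln[(k_a/k_d)(1 − D₀(k_a−k_d)/(k_d L₀))] / (k_a−k_d).
Here k_a−k_d = 1.879 d⁻¹ and 1 − D₀(k_a−k_d)/(k_d L₀) = 1 − 1.04×1.879/(0.161×24.0) = 0.4943, so
t_c = ln(12.67 × 0.4943) / 1.879 = 1.835 / 1.879 = 0.9764 d.
D_c = (k_d/k_a) L₀ e^(−k_d t_c) = (0.161/2.04) × 24.0 × e^(−0.161×0.9764) = 0.07892 × 24.0 × 0.8545 = 1.619 mg/L.
x_c = v t_c = 1.19 m/s × 0.9764 d × 86400 s/d = 100400 m ≈ 100 km.

t_c ≈ 0.976 d; D_c ≈ 1.62 mg/L; x_c ≈ 100 km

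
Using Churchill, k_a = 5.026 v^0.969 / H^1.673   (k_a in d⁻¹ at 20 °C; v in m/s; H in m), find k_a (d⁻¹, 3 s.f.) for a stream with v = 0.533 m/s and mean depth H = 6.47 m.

k_a = 5.026 × 0.533^0.969 / 6.47^1.673 = 5.026 × 0.5435 / 22.73 = 0.1202 d⁻¹.

k_a ≈ 0.120 d⁻¹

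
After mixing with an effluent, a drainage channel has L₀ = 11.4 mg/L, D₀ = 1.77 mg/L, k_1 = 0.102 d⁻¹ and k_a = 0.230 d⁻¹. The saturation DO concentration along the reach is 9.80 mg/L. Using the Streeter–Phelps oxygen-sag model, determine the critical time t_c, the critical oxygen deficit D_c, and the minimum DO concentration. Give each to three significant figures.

t_c = [1/(k_a−k_1)] ln[(k_a/k_1)(1 − D₀(k_a−k_1)/(k_1 L₀))]
= [1/(0.230−0.102)] ln[(0.230/0.102)(1 − 1.77×0.1280/(0.102×11.4))]
= (1/0.1280) ln[2.255 × 0.8052] = 7.812 × ln(1.816) = 7.812 × 0.5964 = 4.659 d.
L(t_c) = L₀ e^(−k_1 t_c) = 11.4 × 0.6217 = 7.088 mg/L, and at the critical point k_a D_c = k_1 L, so D_c = (0.102/0.230) × 7.088 = 3.143 mg/L.
Minimum DO = C_s − D_c = 9.80 − 3.143 = 6.657 mg/L.

t_c ≈ 4.66 d; D_c ≈ 3.14 mg/L; min DO ≈ 6.66 mg/L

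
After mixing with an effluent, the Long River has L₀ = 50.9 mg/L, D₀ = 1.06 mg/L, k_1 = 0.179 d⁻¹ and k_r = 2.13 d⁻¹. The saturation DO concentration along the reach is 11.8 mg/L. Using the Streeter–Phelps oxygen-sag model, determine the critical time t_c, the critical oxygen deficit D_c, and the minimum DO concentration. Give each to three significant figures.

t_c ≈ 1.14 d; D_c ≈ 3.49 mg/L; min DO ≈ 8.31 mg/L

With k_r/k_1 = 11.90 and 1 − D₀(k_r−k_1)/(k_1 L₀) = 0.7730,
t_c = ln(11.90 × 0.7730) / (2.13 − 0.179) = ln(9.198) / 1.951 = 2.219/1.951 = 1.137 d.
D_c = (k_1/k_r) L₀ e^(−k_1 t_c) = (0.179/2.13) × 50.9 × e^(−0.179×1.137) = 0.08404 × 50.9 × 0.8158 = 3.490 mg/L.
Minimum DO = C_s − D_c = 11.8 − 3.490 = 8.310 mg/L.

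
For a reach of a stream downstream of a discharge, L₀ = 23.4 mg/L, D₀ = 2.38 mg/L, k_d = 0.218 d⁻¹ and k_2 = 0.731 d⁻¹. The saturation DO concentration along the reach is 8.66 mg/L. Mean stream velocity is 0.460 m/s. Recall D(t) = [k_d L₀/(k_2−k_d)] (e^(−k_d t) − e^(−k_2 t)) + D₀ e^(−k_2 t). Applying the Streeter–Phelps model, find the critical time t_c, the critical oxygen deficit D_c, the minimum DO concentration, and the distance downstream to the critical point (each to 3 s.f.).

t_c ≈ 1.83 d; D_c ≈ 4.69 mg/L; min DO ≈ 3.97 mg/L; x_c ≈ 72.5 km

With k_2/k_d = 3.353 and 1 − D₀(k_2−k_d)/(k_d L₀) = 0.7607,
t_c = ln(3.353 × 0.7607) / (0.731 − 0.218) = ln(2.551) / 0.5130 = 0.9363/0.5130 = 1.825 d.
L(t_c) = L₀ e^(−k_d t_c) = 23.4 × 0.6717 = 15.72 mg/L, and at the critical point k_2 D_c = k_d L, so D_c = (0.218/0.731) × 15.72 = 4.688 mg/L.
Minimum DO = C_s − D_c = 8.66 − 4.688 = 3.972 mg/L.
x_c = v t_c = 0.460 m/s × 1.825 d × 86400 s/d = 72540 m ≈ 72.5 km.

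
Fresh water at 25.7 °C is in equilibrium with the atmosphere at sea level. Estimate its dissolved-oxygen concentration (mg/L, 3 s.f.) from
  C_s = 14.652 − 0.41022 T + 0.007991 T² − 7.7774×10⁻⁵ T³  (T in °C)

C_s = 14.652 − 0.41022×25.7 + 0.007991×25.7² − 7.7774×10⁻⁵×25.7³ = 8.067 mg/L.

C_s ≈ 8.07 mg/L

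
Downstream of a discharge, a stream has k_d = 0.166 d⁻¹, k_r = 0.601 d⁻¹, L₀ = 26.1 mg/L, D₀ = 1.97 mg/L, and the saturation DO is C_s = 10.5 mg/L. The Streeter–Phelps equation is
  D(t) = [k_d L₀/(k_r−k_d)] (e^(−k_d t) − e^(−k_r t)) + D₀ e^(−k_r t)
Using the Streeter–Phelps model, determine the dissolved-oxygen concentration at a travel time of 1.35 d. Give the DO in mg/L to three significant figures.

DO ≈ 6.09 mg/L

k_d L₀/(k_r−k_d) = 0.166×26.1/(0.601−0.166) = 4.333/0.4350 = 9.960 mg/L.
e^(−k_d t) = e^(−0.166×1.350) = 0.7992; e^(−k_r t) = e^(−0.601×1.350) = 0.4443.
D = 9.960 × (0.7992 − 0.4443) + 1.97 × 0.4443 = 3.536 + 0.8752 = 4.411 mg/L.
DO = C_s − D = 10.5 − 4.411 = 6.089 mg/L.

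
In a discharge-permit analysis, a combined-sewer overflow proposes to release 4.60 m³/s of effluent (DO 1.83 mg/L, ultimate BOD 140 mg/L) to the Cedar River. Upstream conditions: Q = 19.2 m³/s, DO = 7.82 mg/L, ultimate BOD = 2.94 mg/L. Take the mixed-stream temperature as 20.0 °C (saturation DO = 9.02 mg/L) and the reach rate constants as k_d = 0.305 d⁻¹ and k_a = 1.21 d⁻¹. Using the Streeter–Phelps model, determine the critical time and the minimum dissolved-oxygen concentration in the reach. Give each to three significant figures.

Mixed DO = (19.2×7.82 + 4.60×1.83)/(19.2+4.60) = 158.6/23.80 = 6.662 mg/L.
Mixed L₀ = (19.2×2.94 + 4.60×140)/(23.80) = 700.4/23.80 = 29.43 mg/L.
Initial deficit D₀ = C_s − DO₀ = 9.02 − 6.662 = 2.358 mg/L.
t_c = (1/0.9050) ln[(1.21/0.305)(1 − 2.358×0.9050/(0.305×29.43))] = 1.105 × ln(3.024) = 1.223 d.
D_c = (0.305/1.21) × 29.43 × e^(−0.305×1.223) = 0.2521 × 29.43 × 0.6887 = 5.109 mg/L.
Minimum DO = 9.02 − 5.109 = 3.911 mg/L.

t_c ≈ 1.22 d; minimum DO ≈ 3.91 mg/L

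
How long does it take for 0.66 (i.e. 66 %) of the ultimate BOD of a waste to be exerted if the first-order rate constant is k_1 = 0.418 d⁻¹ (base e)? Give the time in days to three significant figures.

t ≈ 2.58 d

y/L₀ = 1 − e^(−k_1 t) = 0.66 ⇒ e^(−k_1 t) = 0.340
t = −ln(0.340) / 0.418 = 1.079 / 0.418 = 2.581 d.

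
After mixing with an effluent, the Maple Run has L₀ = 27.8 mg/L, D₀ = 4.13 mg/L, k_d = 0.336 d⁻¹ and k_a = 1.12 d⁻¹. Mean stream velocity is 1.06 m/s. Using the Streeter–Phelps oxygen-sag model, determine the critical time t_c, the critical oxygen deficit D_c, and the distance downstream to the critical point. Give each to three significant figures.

t_c ≈ 0.993 d; D_c ≈ 5.97 mg/L; x_c ≈ 90.9 km

At the critical point dD/dt = 0, so k_d L₀ e^(−k_d t) = k_a D. Substituting D(t) from the Streeter–Phelps equation and solving for t gives
t_c = ln[(k_a/k_d)(1 − D₀(k_a−k_d)/(k_d L₀))] / (k_a−k_d).
Here k_a−k_d = 0.7840 d⁻¹ and 1 − D₀(k_a−k_d)/(k_d L₀) = 1 − 4.13×0.7840/(0.336×27.8) = 0.6534, so
t_c = ln(3.333 × 0.6534) / 0.7840 = 0.7783 / 0.7840 = 0.9928 d.
L(t_c) = L₀ e^(−k_d t_c) = 27.8 × 0.7164 = 19.91 mg/L, and at the critical point k_a D_c = k_d L, so D_c = (0.336/1.12) × 19.91 = 5.974 mg/L.
x_c = v t_c = 1.06 m/s × 0.9928 d × 86400 s/d = 90920 m ≈ 90.9 km.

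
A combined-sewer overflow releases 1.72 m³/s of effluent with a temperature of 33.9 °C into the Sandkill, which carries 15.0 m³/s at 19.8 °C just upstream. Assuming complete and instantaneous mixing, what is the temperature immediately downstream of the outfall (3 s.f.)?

21.3 °C

Flow-weighted mixing: C = (Q_r C_r + Q_w C_w)/(Q_r + Q_w)
= (15.0×19.8 + 1.72×33.9)/(15.0 + 1.72) = 355.3/16.72 = 21.25 °C.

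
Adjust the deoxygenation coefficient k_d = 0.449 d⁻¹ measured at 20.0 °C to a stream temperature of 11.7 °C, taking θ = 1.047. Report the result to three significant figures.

k_d(T₂) = k_d(T₁) · θ^(T₂−T₁) = 0.449 × 1.047^(11.7−20.0)
= 0.449 × 1.047^-8.30 = 0.449 × 0.6830 = 0.3067 d⁻¹.

k_d ≈ 0.307 d⁻¹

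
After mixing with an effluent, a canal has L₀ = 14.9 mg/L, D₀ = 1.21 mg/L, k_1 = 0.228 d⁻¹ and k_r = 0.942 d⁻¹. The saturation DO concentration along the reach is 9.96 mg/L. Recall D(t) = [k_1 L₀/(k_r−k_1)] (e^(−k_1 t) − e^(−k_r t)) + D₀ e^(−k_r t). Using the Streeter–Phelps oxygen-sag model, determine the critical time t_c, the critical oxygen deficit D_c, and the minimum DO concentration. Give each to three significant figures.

With k_r/k_1 = 4.132 and 1 − D₀(k_r−k_1)/(k_1 L₀) = 0.7457,
t_c = ln(4.132 × 0.7457) / (0.942 − 0.228) = ln(3.081) / 0.7140 = 1.125/0.7140 = 1.576 d.
D_c = (k_1/k_r) L₀ e^(−k_1 t_c) = (0.228/0.942) × 14.9 × e^(−0.228×1.576) = 0.2420 × 14.9 × 0.6982 = 2.518 mg/L.
Minimum DO = C_s − D_c = 9.96 − 2.518 = 7.442 mg/L.

t_c ≈ 1.58 d; D_c ≈ 2.52 mg/L; min DO ≈ 7.44 mg/L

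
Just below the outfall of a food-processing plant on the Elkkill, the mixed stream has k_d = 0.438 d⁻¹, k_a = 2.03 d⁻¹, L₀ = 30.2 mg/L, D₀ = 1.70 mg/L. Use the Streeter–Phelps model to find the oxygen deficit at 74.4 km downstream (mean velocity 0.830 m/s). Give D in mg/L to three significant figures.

D ≈ 4.47 mg/L

Travel time t = x/v = 74.4 km / (0.830 m/s) = 74400 m / 0.830 m/s = 89640 s = 1.037 d.
k_d L₀/(k_a−k_d) = 0.438×30.2/(2.03−0.438) = 13.23/1.592 = 8.309 mg/L.
e^(−k_d t) = e^(−0.438×1.037) = 0.6348; e^(−k_a t) = e^(−2.03×1.037) = 0.1217.
D = 8.309 × (0.6348 − 0.1217) + 1.70 × 0.1217 = 4.263 + 0.2069 = 4.470 mg/L.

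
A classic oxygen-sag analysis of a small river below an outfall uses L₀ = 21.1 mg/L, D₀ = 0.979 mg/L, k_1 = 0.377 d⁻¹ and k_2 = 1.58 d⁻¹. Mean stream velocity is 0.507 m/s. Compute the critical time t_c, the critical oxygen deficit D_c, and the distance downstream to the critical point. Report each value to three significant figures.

t_c ≈ 1.06 d; D_c ≈ 3.38 mg/L; x_c ≈ 46.3 km

With k_2/k_1 = 4.191 and 1 − D₀(k_2−k_1)/(k_1 L₀) = 0.8519,
t_c = ln(4.191 × 0.8519) / (1.58 − 0.377) = ln(3.570) / 1.203 = 1.273/1.203 = 1.058 d.
L(t_c) = L₀ e^(−k_1 t_c) = 21.1 × 0.6711 = 14.16 mg/L, and at the critical point k_2 D_c = k_1 L, so D_c = (0.377/1.58) × 14.16 = 3.379 mg/L.
x_c = v t_c = 0.507 m/s × 1.058 d × 86400 s/d = 46340 m ≈ 46.3 km.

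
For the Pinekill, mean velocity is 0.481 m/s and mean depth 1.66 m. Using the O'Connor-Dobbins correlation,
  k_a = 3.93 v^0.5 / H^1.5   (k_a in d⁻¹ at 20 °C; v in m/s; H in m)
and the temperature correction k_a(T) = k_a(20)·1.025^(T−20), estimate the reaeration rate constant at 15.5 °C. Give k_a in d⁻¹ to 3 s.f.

k_a(20) = 3.93 × 0.481^0.5 / 1.66^1.5 = 3.93 × 0.6935 / 2.139 = 1.274 d⁻¹.
k_a(15.5) = 1.274 × 1.025^(15.5−20) = 1.274 × 0.8948 = 1.140 d⁻¹.

k_a ≈ 1.14 d⁻¹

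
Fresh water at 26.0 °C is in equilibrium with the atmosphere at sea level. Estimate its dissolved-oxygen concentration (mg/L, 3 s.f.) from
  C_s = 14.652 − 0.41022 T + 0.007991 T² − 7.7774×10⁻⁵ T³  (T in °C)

C_s = 14.652 − 0.41022×26.0 + 0.007991×26.0² − 7.7774×10⁻⁵×26.0³ = 8.021 mg/L.

C_s ≈ 8.02 mg/L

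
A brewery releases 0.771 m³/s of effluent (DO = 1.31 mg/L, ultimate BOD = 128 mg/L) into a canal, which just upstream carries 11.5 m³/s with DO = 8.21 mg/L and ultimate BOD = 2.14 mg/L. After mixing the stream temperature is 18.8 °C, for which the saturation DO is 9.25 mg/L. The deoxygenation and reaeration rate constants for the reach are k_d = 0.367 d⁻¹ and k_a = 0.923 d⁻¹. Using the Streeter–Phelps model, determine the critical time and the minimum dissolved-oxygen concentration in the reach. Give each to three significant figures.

t_c ≈ 1.21 d; minimum DO ≈ 6.68 mg/L

Mixed DO = (11.5×8.21 + 0.771×1.31)/(11.5+0.771) = 95.43/12.27 = 7.776 mg/L.
Mixed L₀ = (11.5×2.14 + 0.771×128)/(12.27) = 123.3/12.27 = 10.05 mg/L.
Initial deficit D₀ = C_s − DO₀ = 9.25 − 7.776 = 1.474 mg/L.
t_c = (1/0.5560) ln[(0.923/0.367)(1 − 1.474×0.5560/(0.367×10.05))] = 1.799 × ln(1.956) = 1.207 d.
D_c = (0.367/0.923) × 10.05 × e^(−0.367×1.207) = 0.3976 × 10.05 × 0.6422 = 2.566 mg/L.
Minimum DO = 9.25 − 2.566 = 6.684 mg/L.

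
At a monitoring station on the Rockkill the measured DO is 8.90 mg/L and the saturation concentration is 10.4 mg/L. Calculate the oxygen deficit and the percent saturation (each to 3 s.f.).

D ≈ 1.50 mg/L; 85.6 % saturation

D = C_s − C = 10.4 − 8.90 = 1.50 mg/L.
% saturation = 8.90/10.4 × 100 = 85.6 %.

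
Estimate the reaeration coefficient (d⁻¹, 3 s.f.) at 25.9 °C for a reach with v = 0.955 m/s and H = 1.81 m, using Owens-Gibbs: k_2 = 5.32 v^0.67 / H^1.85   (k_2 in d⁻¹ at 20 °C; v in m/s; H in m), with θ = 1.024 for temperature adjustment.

k_2 ≈ 1.98 d⁻¹

k_2(20) = 5.32 × 0.955^0.67 / 1.81^1.85 = 5.32 × 0.9696 / 2.997 = 1.721 d⁻¹.
k_2(25.9) = 1.721 × 1.024^(25.9−20) = 1.721 × 1.150 = 1.980 d⁻¹.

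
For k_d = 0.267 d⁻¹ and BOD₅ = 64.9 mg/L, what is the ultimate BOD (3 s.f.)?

L₀ ≈ 88.1 mg/L

BOD₅ = L₀(1 − e^(−5k_d)) ⇒ L₀ = BOD₅ / (1 − e^(−5×0.267))
= 64.9 / (1 − 0.2632) = 64.9 / 0.7368 = 88.08 mg/L.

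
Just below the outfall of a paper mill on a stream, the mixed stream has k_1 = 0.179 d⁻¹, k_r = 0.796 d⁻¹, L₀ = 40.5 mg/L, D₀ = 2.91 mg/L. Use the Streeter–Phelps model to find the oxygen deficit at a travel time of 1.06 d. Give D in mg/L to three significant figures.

k_1 L₀/(k_r−k_1) = 0.179×40.5/(0.796−0.179) = 7.249/0.6170 = 11.75 mg/L.
e^(−k_1 t) = e^(−0.179×1.060) = 0.8272; e^(−k_r t) = e^(−0.796×1.060) = 0.4301.
D = 11.75 × (0.8272 − 0.4301) + 2.91 × 0.4301 = 4.666 + 1.252 = 5.917 mg/L.

D ≈ 5.92 mg/L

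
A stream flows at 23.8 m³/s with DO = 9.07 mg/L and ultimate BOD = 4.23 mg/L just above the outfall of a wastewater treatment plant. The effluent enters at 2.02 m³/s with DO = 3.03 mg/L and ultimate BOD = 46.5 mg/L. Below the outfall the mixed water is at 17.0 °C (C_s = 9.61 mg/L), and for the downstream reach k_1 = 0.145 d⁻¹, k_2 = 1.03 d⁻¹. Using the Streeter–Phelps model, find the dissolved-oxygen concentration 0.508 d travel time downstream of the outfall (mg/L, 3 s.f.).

DO ≈ 8.59 mg/L

Mixed DO = (23.8×9.07 + 2.02×3.03)/(23.8+2.02) = 222.0/25.82 = 8.597 mg/L.
Mixed L₀ = (23.8×4.23 + 2.02×46.5)/(25.82) = 194.6/25.82 = 7.537 mg/L.
Initial deficit D₀ = C_s − DO₀ = 9.61 − 8.597 = 1.013 mg/L.
D(0.508) = [0.145×7.537/(1.03−0.145)](e^(−0.145×0.508) − e^(−1.03×0.508)) + 1.013 e^(−1.03×0.508)
= 1.235 × (0.9290 − 0.5926) + 1.013 × 0.5926 = 1.015 mg/L.
DO = 9.61 − 1.015 = 8.595 mg/L.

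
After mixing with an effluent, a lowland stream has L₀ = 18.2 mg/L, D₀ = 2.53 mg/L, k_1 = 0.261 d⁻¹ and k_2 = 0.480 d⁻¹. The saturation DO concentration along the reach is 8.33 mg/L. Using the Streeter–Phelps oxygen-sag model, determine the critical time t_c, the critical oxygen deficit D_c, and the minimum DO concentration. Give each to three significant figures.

t_c ≈ 2.22 d; D_c ≈ 5.55 mg/L; min DO ≈ 2.78 mg/L

At the critical point dD/dt = 0, so k_1 L₀ e^(−k_1 t) = k_2 D. Substituting D(t) from the Streeter–Phelps equation and solving for t gives
t_c = ln[(k_2/k_1)(1 − D₀(k_2−k_1)/(k_1 L₀))] / (k_2−k_1).
Here k_2−k_1 = 0.2190 d⁻¹ and 1 − D₀(k_2−k_1)/(k_1 L₀) = 1 − 2.53×0.2190/(0.261×18.2) = 0.8834, so
t_c = ln(1.839 × 0.8834) / 0.2190 = 0.4852 / 0.2190 = 2.216 d.
L(t_c) = L₀ e^(−k_1 t_c) = 18.2 × 0.5609 = 10.21 mg/L, and at the critical point k_2 D_c = k_1 L, so D_c = (0.261/0.480) × 10.21 = 5.550 mg/L.
Minimum DO = C_s − D_c = 8.33 − 5.550 = 2.780 mg/L.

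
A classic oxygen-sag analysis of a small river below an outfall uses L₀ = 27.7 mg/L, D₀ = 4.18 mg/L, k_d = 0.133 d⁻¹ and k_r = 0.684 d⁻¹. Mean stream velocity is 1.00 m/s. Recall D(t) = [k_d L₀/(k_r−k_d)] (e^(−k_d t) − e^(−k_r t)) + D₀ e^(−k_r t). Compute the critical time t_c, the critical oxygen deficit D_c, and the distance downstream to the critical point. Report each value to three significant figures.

t_c ≈ 1.19 d; D_c ≈ 4.60 mg/L; x_c ≈ 103 km

t_c = [1/(k_r−k_d)] ln[(k_r/k_d)(1 − D₀(k_r−k_d)/(k_d L₀))]
= [1/(0.684−0.133)] ln[(0.684/0.133)(1 − 4.18×0.5510/(0.133×27.7))]
= (1/0.5510) ln[5.143 × 0.3748] = 1.815 × ln(1.928) = 1.815 × 0.6563 = 1.191 d.
D_c = (k_d/k_r) L₀ e^(−k_d t_c) = (0.133/0.684) × 27.7 × e^(−0.133×1.191) = 0.1944 × 27.7 × 0.8535 = 4.597 mg/L.
x_c = v t_c = 1.00 m/s × 1.191 d × 86400 s/d = 102900 m ≈ 103 km.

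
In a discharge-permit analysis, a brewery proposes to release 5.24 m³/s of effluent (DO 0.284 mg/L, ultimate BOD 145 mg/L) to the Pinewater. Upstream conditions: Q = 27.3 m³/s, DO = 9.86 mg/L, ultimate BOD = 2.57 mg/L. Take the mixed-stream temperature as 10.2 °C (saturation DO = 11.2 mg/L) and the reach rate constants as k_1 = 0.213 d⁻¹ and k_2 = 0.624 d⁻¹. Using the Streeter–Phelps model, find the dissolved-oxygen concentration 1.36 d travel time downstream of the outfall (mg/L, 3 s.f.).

DO ≈ 5.73 mg/L

Mixed DO = (27.3×9.86 + 5.24×0.284)/(27.3+5.24) = 270.7/32.54 = 8.318 mg/L.
Mixed L₀ = (27.3×2.57 + 5.24×145)/(32.54) = 830.0/32.54 = 25.51 mg/L.
Initial deficit D₀ = C_s − DO₀ = 11.2 − 8.318 = 2.882 mg/L.
D(1.36) = [0.213×25.51/(0.624−0.213)](e^(−0.213×1.36) − e^(−0.624×1.36)) + 2.882 e^(−0.624×1.36)
= 13.22 × (0.7485 − 0.4280) + 2.882 × 0.4280 = 5.470 mg/L.
DO = 11.2 − 5.470 = 5.730 mg/L.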